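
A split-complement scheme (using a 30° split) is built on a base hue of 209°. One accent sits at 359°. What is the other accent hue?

59°

Split-complementary hues sit 30° either side of the complement.
Complement of the base 209°: 209 + 180 = 389 → 389 − 360 = 29°
The given accent 359° is 30° one side of 29°; the other accent sits 30° the other side: 29 + 30 = 59°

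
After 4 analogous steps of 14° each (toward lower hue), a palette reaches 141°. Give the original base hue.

197°

4 steps of 14° (toward lower hue) give a net shift of −56°.
Start = end − shift: 141 + 56 = 197°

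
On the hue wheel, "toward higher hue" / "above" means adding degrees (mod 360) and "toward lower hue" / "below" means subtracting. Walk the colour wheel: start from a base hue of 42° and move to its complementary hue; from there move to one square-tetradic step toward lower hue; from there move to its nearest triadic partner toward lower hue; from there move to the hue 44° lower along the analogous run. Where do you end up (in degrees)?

328°

42 + 180 = 222°   (complement)
222 − 90 = 132°   (square ↓)
132 − 120 = 12°   (triadic ↓)
12 − 44 = -32 → -32 + 360 = 328°   (analog 44° ↓)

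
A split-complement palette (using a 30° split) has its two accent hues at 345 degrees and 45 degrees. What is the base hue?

195°

The accents sit 30° either side of the complement, so the complement is their short-arc midpoint on the wheel.
Short-arc midpoint of 345° and 45°: 15°.
Base is 180° from the complement: 15 − 180 = -165 → -165 + 360 = 195°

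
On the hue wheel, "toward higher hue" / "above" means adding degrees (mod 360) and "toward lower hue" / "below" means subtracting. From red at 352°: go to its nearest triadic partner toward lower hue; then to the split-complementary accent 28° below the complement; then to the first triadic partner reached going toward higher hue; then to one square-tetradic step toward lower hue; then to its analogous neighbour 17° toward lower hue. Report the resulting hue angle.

37°

352 − 120 = 232°   (triadic ↓)
232 + 152 = 384 → 384 − 360 = 24°   (split-comp 28° ↓)
24 + 120 = 144°   (triadic ↑)
144 − 90 = 54°   (square ↓)
54 − 17 = 37°   (analog 17° ↓)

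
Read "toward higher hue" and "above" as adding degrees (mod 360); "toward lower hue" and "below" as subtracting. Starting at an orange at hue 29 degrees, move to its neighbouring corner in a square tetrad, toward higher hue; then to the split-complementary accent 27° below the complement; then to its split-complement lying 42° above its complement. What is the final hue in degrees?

134°

29 + 90 = 119°   (square ↑)
119 + 153 = 272°   (split-comp 27° ↓)
272 + 222 = 494 → 494 − 360 = 134°   (split-comp 42° ↑)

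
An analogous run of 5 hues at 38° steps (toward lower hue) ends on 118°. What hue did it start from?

4 steps of 38° (toward lower hue) give a net shift of −152°.
Start = end − shift: 118 + 152 = 270°

270°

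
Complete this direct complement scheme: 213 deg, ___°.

The complement sits 180° across the wheel.
The full set through 213° is {33°, 213°}.
Given {213°}, the missing hue is 33°.

33°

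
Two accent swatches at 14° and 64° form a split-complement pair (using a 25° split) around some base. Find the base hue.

219°

The accents sit 25° either side of the complement, so the complement is their short-arc midpoint on the wheel.
Short-arc midpoint of 14° and 64°: 39°.
Base is 180° from the complement: 39 − 180 = -141 → -141 + 360 = 219°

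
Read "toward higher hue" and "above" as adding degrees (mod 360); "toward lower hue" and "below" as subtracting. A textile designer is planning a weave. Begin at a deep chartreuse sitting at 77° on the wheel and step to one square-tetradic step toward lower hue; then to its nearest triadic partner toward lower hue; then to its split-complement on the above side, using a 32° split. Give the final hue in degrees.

79°

square ↓ −90°: 77 − 90 = -13 → -13 + 360 = 347°
triadic ↓ −120°: 347 − 120 = 227°
split-comp 32° ↑ +212°: 227 + 212 = 439 → 439 − 360 = 79°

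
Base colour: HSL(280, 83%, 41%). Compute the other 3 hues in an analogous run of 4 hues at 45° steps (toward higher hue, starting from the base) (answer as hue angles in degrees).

280 + 45 = 325°
280 + 90 = 370 → 370 − 360 = 10°
280 + 135 = 415 → 415 − 360 = 55°

325°, 10°, and 55°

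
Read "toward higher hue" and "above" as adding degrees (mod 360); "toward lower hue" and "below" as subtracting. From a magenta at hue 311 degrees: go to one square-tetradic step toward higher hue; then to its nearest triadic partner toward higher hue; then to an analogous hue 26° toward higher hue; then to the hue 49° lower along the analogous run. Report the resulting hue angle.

square ↑ +90°: 311 + 90 = 401 → 401 − 360 = 41°
triadic ↑ +120°: 41 + 120 = 161°
analog 26° ↑ +26°: 161 + 26 = 187°
analog 49° ↓ −49°: 187 − 49 = 138°

138°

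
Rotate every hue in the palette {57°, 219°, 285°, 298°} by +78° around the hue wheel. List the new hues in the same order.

57 + 78 = 135°
219 + 78 = 297°
285 + 78 = 363 → 363 − 360 = 3°
298 + 78 = 376 → 376 − 360 = 16°

135°, 297°, 3°, 16°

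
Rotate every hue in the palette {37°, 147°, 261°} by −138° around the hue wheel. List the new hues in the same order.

259°, 9°, 123°

37 − 138 = -101 → -101 + 360 = 259°
147 − 138 = 9°
261 − 138 = 123°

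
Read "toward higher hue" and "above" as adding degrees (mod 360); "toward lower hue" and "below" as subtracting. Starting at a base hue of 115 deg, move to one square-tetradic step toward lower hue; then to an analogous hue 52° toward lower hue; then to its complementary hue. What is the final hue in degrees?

115 − 90 = 25°   (square ↓)
25 − 52 = -27 → -27 + 360 = 333°   (analog 52° ↓)
333 + 180 = 513 → 513 − 360 = 153°   (complement)

153°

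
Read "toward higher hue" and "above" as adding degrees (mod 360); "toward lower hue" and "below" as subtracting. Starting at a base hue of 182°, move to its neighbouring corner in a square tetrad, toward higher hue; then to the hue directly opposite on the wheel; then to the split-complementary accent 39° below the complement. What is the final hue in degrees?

182 + 90 = 272°   (square ↑)
272 + 180 = 452 → 452 − 360 = 92°   (complement)
92 + 141 = 233°   (split-comp 39° ↓)

233°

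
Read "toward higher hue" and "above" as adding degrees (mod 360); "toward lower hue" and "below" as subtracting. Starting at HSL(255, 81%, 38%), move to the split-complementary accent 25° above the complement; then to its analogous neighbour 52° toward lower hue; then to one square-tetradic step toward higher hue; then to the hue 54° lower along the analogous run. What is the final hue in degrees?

255 + 205 = 460 → 460 − 360 = 100°   (split-comp 25° ↑)
100 − 52 = 48°   (analog 52° ↓)
48 + 90 = 138°   (square ↑)
138 − 54 = 84°   (analog 54° ↓)

84°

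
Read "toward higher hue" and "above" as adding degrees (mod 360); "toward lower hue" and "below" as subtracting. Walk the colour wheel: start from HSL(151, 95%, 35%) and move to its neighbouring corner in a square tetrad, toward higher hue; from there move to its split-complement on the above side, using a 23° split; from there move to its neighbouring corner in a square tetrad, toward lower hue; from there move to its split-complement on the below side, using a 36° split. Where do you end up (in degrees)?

+90° (square ↑): 151 + 90 = 241°
+203° (split-comp 23° ↑): 241 + 203 = 444 → 444 − 360 = 84°
−90° (square ↓): 84 − 90 = -6 → -6 + 360 = 354°
+144° (split-comp 36° ↓): 354 + 144 = 498 → 498 − 360 = 138°

138°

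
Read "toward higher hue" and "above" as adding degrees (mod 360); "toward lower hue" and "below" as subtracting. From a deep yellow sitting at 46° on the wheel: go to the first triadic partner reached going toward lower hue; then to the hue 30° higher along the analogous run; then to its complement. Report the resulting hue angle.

−120° (triadic ↓): 46 − 120 = -74 → -74 + 360 = 286°
+30° (analog 30° ↑): 286 + 30 = 316°
+180° (complement): 316 + 180 = 496 → 496 − 360 = 136°

136°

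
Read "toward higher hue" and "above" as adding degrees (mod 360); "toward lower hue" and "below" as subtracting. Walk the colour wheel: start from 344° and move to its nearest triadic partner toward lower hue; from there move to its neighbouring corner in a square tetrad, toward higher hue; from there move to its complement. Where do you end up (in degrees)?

134°

triadic ↓ −120°: 344 − 120 = 224°
square ↑ +90°: 224 + 90 = 314°
complement +180°: 314 + 180 = 494 → 494 − 360 = 134°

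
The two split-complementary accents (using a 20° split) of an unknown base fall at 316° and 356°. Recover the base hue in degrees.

The accents sit 20° either side of the complement, so the complement is their short-arc midpoint on the wheel.
Short-arc midpoint of 316° and 356°: 336°.
Base is 180° from the complement: 336 − 180 = 156°

156°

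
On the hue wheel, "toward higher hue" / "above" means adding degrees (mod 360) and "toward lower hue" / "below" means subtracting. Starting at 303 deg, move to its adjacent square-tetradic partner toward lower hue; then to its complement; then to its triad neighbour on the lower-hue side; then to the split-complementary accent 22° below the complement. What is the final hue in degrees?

303 − 90 = 213°   (square ↓)
213 + 180 = 393 → 393 − 360 = 33°   (complement)
33 − 120 = -87 → -87 + 360 = 273°   (triadic ↓)
273 + 158 = 431 → 431 − 360 = 71°   (split-comp 22° ↓)

71°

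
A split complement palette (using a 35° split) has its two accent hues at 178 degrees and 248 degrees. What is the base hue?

The accents sit 35° either side of the complement, so the complement is their short-arc midpoint on the wheel.
Short-arc midpoint of 178° and 248°: 213°.
Base is 180° from the complement: 213 − 180 = 33°

33°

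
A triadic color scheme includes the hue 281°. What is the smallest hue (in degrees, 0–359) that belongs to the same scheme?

A triad places three hues 120° apart.
The full set through 281° is {41°, 161°, 281°}.

41°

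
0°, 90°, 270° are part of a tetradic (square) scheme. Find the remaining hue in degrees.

A square tetradic scheme places four hues every 90°.
The full set through 0° is {0°, 90°, 180°, 270°}.
Given {0°, 90°, 270°}, the missing hue is 180°.

180°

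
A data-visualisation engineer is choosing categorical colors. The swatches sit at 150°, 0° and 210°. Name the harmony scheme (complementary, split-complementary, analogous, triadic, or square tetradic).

Sort the hues: 0°, 150°, 210°.
Successive gaps around the wheel: 150°, 60°, 150°.
Two 150° gaps and one 60° gap — a base hue opposite a pair of accents 30° either side of its complement — is the split-complementary pattern.

split-complementary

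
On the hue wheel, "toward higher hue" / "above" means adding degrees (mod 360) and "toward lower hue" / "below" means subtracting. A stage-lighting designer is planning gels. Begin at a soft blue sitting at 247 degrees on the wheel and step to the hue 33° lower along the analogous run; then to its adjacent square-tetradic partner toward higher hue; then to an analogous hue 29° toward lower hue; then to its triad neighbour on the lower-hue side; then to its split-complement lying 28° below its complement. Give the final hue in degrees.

307°

247 − 33 = 214°   (analog 33° ↓)
214 + 90 = 304°   (square ↑)
304 − 29 = 275°   (analog 29° ↓)
275 − 120 = 155°   (triadic ↓)
155 + 152 = 307°   (split-comp 28° ↓)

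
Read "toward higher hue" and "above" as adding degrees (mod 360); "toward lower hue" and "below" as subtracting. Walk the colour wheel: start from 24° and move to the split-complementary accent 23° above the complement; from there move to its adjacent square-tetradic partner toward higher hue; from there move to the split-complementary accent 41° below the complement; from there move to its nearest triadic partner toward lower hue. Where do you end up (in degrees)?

336°

+203° (split-comp 23° ↑): 24 + 203 = 227°
+90° (square ↑): 227 + 90 = 317°
+139° (split-comp 41° ↓): 317 + 139 = 456 → 456 − 360 = 96°
−120° (triadic ↓): 96 − 120 = -24 → -24 + 360 = 336°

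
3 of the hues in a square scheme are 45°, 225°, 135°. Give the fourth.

A square tetradic scheme places four hues every 90°.
The full set through 45° is {45°, 135°, 225°, 315°}.
Given {45°, 135°, 225°}, the missing hue is 315°.

315°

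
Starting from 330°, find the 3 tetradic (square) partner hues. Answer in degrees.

A square tetradic scheme places four hues every 90°.
330 + 90 = 420 → 420 − 360 = 60°
330 + 180 = 510 → 510 − 360 = 150°
330 + 270 = 600 → 600 − 360 = 240°

60°, 150° and 240°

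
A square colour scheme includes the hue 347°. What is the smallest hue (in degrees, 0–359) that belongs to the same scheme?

77°

A square tetradic scheme places four hues every 90°.
The full set through 347° is {77°, 167°, 257°, 347°}.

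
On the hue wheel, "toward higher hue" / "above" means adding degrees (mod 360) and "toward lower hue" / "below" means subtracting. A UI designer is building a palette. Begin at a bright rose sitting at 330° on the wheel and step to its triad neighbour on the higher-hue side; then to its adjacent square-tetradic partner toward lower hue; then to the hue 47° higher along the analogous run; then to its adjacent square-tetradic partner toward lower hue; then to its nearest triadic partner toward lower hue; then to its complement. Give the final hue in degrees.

triadic ↑ +120°: 330 + 120 = 450 → 450 − 360 = 90°
square ↓ −90°: 90 − 90 = 0°
analog 47° ↑ +47°: 0 + 47 = 47°
square ↓ −90°: 47 − 90 = -43 → -43 + 360 = 317°
triadic ↓ −120°: 317 − 120 = 197°
complement +180°: 197 + 180 = 377 → 377 − 360 = 17°

17°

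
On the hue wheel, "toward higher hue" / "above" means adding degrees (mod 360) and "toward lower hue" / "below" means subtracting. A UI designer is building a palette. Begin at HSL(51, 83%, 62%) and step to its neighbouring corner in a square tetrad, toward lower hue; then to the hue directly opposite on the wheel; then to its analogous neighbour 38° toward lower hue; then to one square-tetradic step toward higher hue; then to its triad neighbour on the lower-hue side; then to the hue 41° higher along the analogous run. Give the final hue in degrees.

114°

square ↓ −90°: 51 − 90 = -39 → -39 + 360 = 321°
complement +180°: 321 + 180 = 501 → 501 − 360 = 141°
analog 38° ↓ −38°: 141 − 38 = 103°
square ↑ +90°: 103 + 90 = 193°
triadic ↓ −120°: 193 − 120 = 73°
analog 41° ↑ +41°: 73 + 41 = 114°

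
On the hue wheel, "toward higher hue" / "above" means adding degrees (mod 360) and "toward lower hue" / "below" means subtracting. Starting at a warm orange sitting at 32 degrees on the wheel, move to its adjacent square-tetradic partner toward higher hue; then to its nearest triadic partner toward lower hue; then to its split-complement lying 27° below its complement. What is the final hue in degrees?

+90° (square ↑): 32 + 90 = 122°
−120° (triadic ↓): 122 − 120 = 2°
+153° (split-comp 27° ↓): 2 + 153 = 155°

155°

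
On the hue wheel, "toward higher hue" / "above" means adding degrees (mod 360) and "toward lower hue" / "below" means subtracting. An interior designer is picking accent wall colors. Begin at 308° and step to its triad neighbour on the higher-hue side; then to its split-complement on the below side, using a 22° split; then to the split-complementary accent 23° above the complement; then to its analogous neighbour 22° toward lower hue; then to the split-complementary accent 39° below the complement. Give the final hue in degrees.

+120° (triadic ↑): 308 + 120 = 428 → 428 − 360 = 68°
+158° (split-comp 22° ↓): 68 + 158 = 226°
+203° (split-comp 23° ↑): 226 + 203 = 429 → 429 − 360 = 69°
−22° (analog 22° ↓): 69 − 22 = 47°
+141° (split-comp 39° ↓): 47 + 141 = 188°

188°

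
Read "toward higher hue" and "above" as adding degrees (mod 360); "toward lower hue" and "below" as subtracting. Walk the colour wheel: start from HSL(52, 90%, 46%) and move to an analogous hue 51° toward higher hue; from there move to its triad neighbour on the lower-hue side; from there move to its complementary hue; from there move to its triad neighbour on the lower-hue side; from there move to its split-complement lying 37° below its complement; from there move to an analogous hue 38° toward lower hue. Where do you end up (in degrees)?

+51° (analog 51° ↑): 52 + 51 = 103°
−120° (triadic ↓): 103 − 120 = -17 → -17 + 360 = 343°
+180° (complement): 343 + 180 = 523 → 523 − 360 = 163°
−120° (triadic ↓): 163 − 120 = 43°
+143° (split-comp 37° ↓): 43 + 143 = 186°
−38° (analog 38° ↓): 186 − 38 = 148°

148°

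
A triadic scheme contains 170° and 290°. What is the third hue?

A triad spaces three hues 120° apart.
The full set is {50°, 170°, 290°}.

50°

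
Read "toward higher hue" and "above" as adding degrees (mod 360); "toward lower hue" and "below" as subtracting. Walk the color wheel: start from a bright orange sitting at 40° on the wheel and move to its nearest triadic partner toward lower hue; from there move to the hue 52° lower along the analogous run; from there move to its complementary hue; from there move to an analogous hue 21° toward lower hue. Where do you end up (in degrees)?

−120° (triadic ↓): 40 − 120 = -80 → -80 + 360 = 280°
−52° (analog 52° ↓): 280 − 52 = 228°
+180° (complement): 228 + 180 = 408 → 408 − 360 = 48°
−21° (analog 21° ↓): 48 − 21 = 27°

27°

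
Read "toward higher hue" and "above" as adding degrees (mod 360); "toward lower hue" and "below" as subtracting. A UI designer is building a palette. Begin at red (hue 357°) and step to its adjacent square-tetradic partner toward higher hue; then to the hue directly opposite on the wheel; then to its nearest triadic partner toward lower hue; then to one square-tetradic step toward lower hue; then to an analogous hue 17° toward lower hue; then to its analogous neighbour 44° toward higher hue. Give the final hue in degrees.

357 + 90 = 447 → 447 − 360 = 87°   (square ↑)
87 + 180 = 267°   (complement)
267 − 120 = 147°   (triadic ↓)
147 − 90 = 57°   (square ↓)
57 − 17 = 40°   (analog 17° ↓)
40 + 44 = 84°   (analog 44° ↑)

84°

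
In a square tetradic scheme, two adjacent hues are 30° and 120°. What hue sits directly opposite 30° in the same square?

210°

A square tetradic scheme places four hues 90° apart; opposite corners are 180° apart.
30 + 180 = 210°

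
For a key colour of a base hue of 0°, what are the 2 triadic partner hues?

A triad places three hues 120° apart.
0 + 120 = 120°
0 + 240 = 240°

120° and 240°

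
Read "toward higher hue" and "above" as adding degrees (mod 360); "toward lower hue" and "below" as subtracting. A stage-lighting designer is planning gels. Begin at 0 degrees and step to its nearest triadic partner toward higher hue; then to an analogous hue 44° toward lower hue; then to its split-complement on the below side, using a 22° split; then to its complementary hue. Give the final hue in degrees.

54°

+120° (triadic ↑): 0 + 120 = 120°
−44° (analog 44° ↓): 120 − 44 = 76°
+158° (split-comp 22° ↓): 76 + 158 = 234°
+180° (complement): 234 + 180 = 414 → 414 − 360 = 54°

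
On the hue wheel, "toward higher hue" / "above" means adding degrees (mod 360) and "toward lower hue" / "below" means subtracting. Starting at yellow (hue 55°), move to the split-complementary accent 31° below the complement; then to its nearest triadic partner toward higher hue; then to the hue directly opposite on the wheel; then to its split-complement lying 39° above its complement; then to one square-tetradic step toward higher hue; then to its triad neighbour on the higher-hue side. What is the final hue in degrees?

213°

split-comp 31° ↓ +149°: 55 + 149 = 204°
triadic ↑ +120°: 204 + 120 = 324°
complement +180°: 324 + 180 = 504 → 504 − 360 = 144°
split-comp 39° ↑ +219°: 144 + 219 = 363 → 363 − 360 = 3°
square ↑ +90°: 3 + 90 = 93°
triadic ↑ +120°: 93 + 120 = 213°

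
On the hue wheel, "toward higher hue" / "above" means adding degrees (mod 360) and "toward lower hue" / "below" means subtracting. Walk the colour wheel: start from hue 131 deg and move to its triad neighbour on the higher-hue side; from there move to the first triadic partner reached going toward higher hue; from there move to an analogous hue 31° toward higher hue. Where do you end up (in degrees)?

42°

+120° (triadic ↑): 131 + 120 = 251°
+120° (triadic ↑): 251 + 120 = 371 → 371 − 360 = 11°
+31° (analog 31° ↑): 11 + 31 = 42°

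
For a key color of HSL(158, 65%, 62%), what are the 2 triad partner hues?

278° and 38°

158 + 120 = 278°
158 + 240 = 398 → 398 − 360 = 38°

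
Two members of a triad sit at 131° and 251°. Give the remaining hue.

11°

A triad spaces three hues 120° apart.
The full set is {11°, 131°, 251°}.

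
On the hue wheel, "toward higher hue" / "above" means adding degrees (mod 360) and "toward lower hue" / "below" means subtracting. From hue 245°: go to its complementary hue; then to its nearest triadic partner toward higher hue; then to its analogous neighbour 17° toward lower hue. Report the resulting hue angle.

245 + 180 = 425 → 425 − 360 = 65°   (complement)
65 + 120 = 185°   (triadic ↑)
185 − 17 = 168°   (analog 17° ↓)

168°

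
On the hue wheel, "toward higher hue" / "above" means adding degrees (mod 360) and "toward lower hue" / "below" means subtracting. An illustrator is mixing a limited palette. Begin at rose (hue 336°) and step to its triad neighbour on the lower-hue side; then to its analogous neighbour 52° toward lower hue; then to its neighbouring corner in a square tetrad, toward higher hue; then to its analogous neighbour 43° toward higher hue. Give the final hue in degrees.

336 − 120 = 216°   (triadic ↓)
216 − 52 = 164°   (analog 52° ↓)
164 + 90 = 254°   (square ↑)
254 + 43 = 297°   (analog 43° ↑)

297°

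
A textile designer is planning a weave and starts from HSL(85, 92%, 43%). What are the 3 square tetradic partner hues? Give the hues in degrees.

A square tetradic scheme places four hues every 90°.
85 + 90 = 175°
85 + 180 = 265°
85 + 270 = 355°

175°, 265° and 355°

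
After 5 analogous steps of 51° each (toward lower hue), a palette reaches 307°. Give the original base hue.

5 steps of 51° (toward lower hue) give a net shift of −255°.
Start = end − shift: 307 + 255 = 562 → 562 − 360 = 202°

202°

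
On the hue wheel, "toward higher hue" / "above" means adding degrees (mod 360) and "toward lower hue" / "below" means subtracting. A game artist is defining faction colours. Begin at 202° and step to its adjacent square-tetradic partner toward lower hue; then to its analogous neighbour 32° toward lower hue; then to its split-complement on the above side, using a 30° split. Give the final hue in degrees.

290°

square ↓ −90°: 202 − 90 = 112°
analog 32° ↓ −32°: 112 − 32 = 80°
split-comp 30° ↑ +210°: 80 + 210 = 290°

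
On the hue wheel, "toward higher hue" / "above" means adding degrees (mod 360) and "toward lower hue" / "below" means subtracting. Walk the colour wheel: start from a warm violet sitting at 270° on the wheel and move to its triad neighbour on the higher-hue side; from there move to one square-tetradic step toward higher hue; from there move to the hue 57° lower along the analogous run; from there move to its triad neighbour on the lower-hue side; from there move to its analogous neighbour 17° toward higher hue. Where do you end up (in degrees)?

270 + 120 = 390 → 390 − 360 = 30°   (triadic ↑)
30 + 90 = 120°   (square ↑)
120 − 57 = 63°   (analog 57° ↓)
63 − 120 = -57 → -57 + 360 = 303°   (triadic ↓)
303 + 17 = 320°   (analog 17° ↑)

320°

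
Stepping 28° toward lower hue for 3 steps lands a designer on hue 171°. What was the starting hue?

255°

3 steps of 28° (toward lower hue) give a net shift of −84°.
Start = end − shift: 171 + 84 = 255°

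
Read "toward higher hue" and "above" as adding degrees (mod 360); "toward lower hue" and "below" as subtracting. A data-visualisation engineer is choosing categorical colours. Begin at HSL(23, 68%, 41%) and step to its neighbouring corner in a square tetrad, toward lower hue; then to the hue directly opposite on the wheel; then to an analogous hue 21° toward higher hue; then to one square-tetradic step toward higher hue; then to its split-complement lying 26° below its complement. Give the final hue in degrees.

18°

23 − 90 = -67 → -67 + 360 = 293°   (square ↓)
293 + 180 = 473 → 473 − 360 = 113°   (complement)
113 + 21 = 134°   (analog 21° ↑)
134 + 90 = 224°   (square ↑)
224 + 154 = 378 → 378 − 360 = 18°   (split-comp 26° ↓)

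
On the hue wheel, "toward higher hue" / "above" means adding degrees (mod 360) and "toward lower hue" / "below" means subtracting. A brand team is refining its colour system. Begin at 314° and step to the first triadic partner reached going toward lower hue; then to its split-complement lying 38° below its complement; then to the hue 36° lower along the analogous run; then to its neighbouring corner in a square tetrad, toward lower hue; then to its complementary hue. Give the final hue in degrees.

−120° (triadic ↓): 314 − 120 = 194°
+142° (split-comp 38° ↓): 194 + 142 = 336°
−36° (analog 36° ↓): 336 − 36 = 300°
−90° (square ↓): 300 − 90 = 210°
+180° (complement): 210 + 180 = 390 → 390 − 360 = 30°

30°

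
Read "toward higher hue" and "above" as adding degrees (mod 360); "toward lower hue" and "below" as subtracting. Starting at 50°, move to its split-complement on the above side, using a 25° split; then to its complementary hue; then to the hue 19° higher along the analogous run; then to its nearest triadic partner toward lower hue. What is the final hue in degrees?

50 + 205 = 255°   (split-comp 25° ↑)
255 + 180 = 435 → 435 − 360 = 75°   (complement)
75 + 19 = 94°   (analog 19° ↑)
94 − 120 = -26 → -26 + 360 = 334°   (triadic ↓)

334°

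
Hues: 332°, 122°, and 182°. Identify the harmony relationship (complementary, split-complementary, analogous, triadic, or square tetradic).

split-complementary

Sort the hues: 122°, 182°, 332°.
Successive gaps around the wheel: 60°, 150°, 150°.
Two 150° gaps and one 60° gap — a base hue opposite a pair of accents 30° either side of its complement — is the split-complementary pattern.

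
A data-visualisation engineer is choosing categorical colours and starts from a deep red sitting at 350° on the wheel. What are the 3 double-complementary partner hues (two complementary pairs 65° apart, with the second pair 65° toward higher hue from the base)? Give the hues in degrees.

A rectangular tetradic uses two complementary pairs 65° apart: offsets 0°, 65°, 180°, 245°.
350 + 65 = 415 → 415 − 360 = 55°
350 + 180 = 530 → 530 − 360 = 170°
350 + 245 = 595 → 595 − 360 = 235°

55°, 170°, and 235°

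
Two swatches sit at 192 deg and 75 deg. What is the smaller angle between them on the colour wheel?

|192 − 75| = 117.
117 ≤ 180, so the shorter arc is 117°.

117°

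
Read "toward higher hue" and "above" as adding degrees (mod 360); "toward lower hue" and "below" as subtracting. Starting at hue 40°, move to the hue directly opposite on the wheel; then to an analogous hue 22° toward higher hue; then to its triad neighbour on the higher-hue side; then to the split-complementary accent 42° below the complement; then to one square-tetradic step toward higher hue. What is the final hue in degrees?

complement +180°: 40 + 180 = 220°
analog 22° ↑ +22°: 220 + 22 = 242°
triadic ↑ +120°: 242 + 120 = 362 → 362 − 360 = 2°
split-comp 42° ↓ +138°: 2 + 138 = 140°
square ↑ +90°: 140 + 90 = 230°

230°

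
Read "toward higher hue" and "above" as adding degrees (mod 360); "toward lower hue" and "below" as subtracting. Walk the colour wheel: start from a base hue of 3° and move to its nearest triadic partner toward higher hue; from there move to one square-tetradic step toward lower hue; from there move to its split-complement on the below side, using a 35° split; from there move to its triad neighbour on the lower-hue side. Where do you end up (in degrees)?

triadic ↑ +120°: 3 + 120 = 123°
square ↓ −90°: 123 − 90 = 33°
split-comp 35° ↓ +145°: 33 + 145 = 178°
triadic ↓ −120°: 178 − 120 = 58°

58°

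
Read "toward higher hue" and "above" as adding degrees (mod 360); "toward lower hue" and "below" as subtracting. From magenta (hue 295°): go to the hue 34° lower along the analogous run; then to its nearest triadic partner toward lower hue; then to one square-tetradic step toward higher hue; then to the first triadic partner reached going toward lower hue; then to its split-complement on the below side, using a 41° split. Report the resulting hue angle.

250°

analog 34° ↓ −34°: 295 − 34 = 261°
triadic ↓ −120°: 261 − 120 = 141°
square ↑ +90°: 141 + 90 = 231°
triadic ↓ −120°: 231 − 120 = 111°
split-comp 41° ↓ +139°: 111 + 139 = 250°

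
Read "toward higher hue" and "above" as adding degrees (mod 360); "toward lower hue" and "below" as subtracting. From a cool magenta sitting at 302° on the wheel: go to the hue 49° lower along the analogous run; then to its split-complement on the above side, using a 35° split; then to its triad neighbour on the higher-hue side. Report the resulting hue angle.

228°

analog 49° ↓ −49°: 302 − 49 = 253°
split-comp 35° ↑ +215°: 253 + 215 = 468 → 468 − 360 = 108°
triadic ↑ +120°: 108 + 120 = 228°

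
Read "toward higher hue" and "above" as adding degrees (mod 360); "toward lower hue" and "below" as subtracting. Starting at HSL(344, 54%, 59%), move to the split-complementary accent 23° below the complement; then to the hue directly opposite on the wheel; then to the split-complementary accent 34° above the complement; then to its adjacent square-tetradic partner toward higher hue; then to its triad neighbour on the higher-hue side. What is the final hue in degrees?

+157° (split-comp 23° ↓): 344 + 157 = 501 → 501 − 360 = 141°
+180° (complement): 141 + 180 = 321°
+214° (split-comp 34° ↑): 321 + 214 = 535 → 535 − 360 = 175°
+90° (square ↑): 175 + 90 = 265°
+120° (triadic ↑): 265 + 120 = 385 → 385 − 360 = 25°

25°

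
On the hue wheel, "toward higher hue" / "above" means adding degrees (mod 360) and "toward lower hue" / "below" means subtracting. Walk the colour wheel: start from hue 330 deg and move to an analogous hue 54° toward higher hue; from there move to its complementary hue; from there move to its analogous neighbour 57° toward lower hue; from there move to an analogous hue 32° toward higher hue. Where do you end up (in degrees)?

+54° (analog 54° ↑): 330 + 54 = 384 → 384 − 360 = 24°
+180° (complement): 24 + 180 = 204°
−57° (analog 57° ↓): 204 − 57 = 147°
+32° (analog 32° ↑): 147 + 32 = 179°

179°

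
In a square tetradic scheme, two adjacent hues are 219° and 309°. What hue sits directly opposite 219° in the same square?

39°

A square tetradic scheme places four hues 90° apart; opposite corners are 180° apart.
219 + 180 = 399 → 399 − 360 = 39°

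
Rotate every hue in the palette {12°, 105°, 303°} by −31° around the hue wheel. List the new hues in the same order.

12 − 31 = -19 → -19 + 360 = 341°
105 − 31 = 74°
303 − 31 = 272°

341°, 74°, 272°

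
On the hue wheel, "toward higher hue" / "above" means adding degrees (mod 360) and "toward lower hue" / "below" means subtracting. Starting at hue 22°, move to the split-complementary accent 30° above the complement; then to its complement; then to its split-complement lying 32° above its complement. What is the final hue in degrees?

split-comp 30° ↑ +210°: 22 + 210 = 232°
complement +180°: 232 + 180 = 412 → 412 − 360 = 52°
split-comp 32° ↑ +212°: 52 + 212 = 264°

264°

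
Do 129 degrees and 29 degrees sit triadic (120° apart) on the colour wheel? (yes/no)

no

Angular distance: |129 − 29| = 100 = 100°.
Triadic (120° apart) requires 120°.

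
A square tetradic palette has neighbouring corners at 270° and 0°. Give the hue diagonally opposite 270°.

90°

A square tetradic scheme places four hues 90° apart; opposite corners are 180° apart.
270 + 180 = 450 → 450 − 360 = 90°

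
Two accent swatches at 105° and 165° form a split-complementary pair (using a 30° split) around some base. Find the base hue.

315°

The accents sit 30° either side of the complement, so the complement is their short-arc midpoint on the wheel.
Short-arc midpoint of 105° and 165°: 135°.
Base is 180° from the complement: 135 − 180 = -45 → -45 + 360 = 315°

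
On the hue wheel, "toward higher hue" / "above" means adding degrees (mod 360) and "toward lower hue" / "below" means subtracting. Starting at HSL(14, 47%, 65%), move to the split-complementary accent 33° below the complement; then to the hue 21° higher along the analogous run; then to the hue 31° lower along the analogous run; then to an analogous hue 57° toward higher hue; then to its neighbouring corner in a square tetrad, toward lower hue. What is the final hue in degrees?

split-comp 33° ↓ +147°: 14 + 147 = 161°
analog 21° ↑ +21°: 161 + 21 = 182°
analog 31° ↓ −31°: 182 − 31 = 151°
analog 57° ↑ +57°: 151 + 57 = 208°
square ↓ −90°: 208 − 90 = 118°

118°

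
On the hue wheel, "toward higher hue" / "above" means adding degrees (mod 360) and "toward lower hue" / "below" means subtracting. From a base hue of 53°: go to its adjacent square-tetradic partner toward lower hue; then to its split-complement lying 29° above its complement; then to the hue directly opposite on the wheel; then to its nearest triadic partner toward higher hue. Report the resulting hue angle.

−90° (square ↓): 53 − 90 = -37 → -37 + 360 = 323°
+209° (split-comp 29° ↑): 323 + 209 = 532 → 532 − 360 = 172°
+180° (complement): 172 + 180 = 352°
+120° (triadic ↑): 352 + 120 = 472 → 472 − 360 = 112°

112°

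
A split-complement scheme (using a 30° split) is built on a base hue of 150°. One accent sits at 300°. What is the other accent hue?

Split-complementary hues sit 30° either side of the complement.
Complement of the base 150°: 150 + 180 = 330°
The given accent 300° is 30° one side of 330°; the other accent sits 30° the other side: 330 + 30 = 360 → 360 − 360 = 0°

0°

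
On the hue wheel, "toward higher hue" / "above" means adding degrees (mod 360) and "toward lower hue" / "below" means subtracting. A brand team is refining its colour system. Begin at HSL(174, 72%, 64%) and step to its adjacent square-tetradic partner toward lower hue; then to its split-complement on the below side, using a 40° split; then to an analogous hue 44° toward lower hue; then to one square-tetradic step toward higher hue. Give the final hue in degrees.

270°

174 − 90 = 84°   (square ↓)
84 + 140 = 224°   (split-comp 40° ↓)
224 − 44 = 180°   (analog 44° ↓)
180 + 90 = 270°   (square ↑)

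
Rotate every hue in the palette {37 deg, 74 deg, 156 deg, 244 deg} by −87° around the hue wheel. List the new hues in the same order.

37 − 87 = -50 → -50 + 360 = 310°
74 − 87 = -13 → -13 + 360 = 347°
156 − 87 = 69°
244 − 87 = 157°

310°, 347°, 69°, 157°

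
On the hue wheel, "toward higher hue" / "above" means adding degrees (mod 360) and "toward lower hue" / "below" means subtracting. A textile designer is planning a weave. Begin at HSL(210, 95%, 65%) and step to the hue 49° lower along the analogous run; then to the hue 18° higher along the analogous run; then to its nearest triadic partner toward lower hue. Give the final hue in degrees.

59°

analog 49° ↓ −49°: 210 − 49 = 161°
analog 18° ↑ +18°: 161 + 18 = 179°
triadic ↓ −120°: 179 − 120 = 59°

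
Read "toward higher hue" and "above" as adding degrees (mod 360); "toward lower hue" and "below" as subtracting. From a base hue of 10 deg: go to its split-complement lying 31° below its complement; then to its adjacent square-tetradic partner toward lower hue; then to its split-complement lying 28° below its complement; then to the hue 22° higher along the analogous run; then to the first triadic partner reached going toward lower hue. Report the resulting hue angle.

+149° (split-comp 31° ↓): 10 + 149 = 159°
−90° (square ↓): 159 − 90 = 69°
+152° (split-comp 28° ↓): 69 + 152 = 221°
+22° (analog 22° ↑): 221 + 22 = 243°
−120° (triadic ↓): 243 − 120 = 123°

123°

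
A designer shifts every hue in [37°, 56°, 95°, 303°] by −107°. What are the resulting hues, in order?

37 − 107 = -70 → -70 + 360 = 290°
56 − 107 = -51 → -51 + 360 = 309°
95 − 107 = -12 → -12 + 360 = 348°
303 − 107 = 196°

290°, 309°, 348°, 196°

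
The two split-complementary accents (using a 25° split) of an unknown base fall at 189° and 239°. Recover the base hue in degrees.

The accents sit 25° either side of the complement, so the complement is their short-arc midpoint on the wheel.
Short-arc midpoint of 189° and 239°: 214°.
Base is 180° from the complement: 214 − 180 = 34°

34°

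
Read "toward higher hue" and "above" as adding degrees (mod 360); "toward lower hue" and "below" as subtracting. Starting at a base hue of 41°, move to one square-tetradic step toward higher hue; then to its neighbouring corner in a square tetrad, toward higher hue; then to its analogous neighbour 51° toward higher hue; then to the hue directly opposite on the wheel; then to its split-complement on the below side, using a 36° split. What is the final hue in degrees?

+90° (square ↑): 41 + 90 = 131°
+90° (square ↑): 131 + 90 = 221°
+51° (analog 51° ↑): 221 + 51 = 272°
+180° (complement): 272 + 180 = 452 → 452 − 360 = 92°
+144° (split-comp 36° ↓): 92 + 144 = 236°

236°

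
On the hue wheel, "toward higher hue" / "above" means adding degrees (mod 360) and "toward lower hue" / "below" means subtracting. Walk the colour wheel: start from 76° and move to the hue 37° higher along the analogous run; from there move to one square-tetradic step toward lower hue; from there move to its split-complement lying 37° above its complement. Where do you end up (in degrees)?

240°

76 + 37 = 113°   (analog 37° ↑)
113 − 90 = 23°   (square ↓)
23 + 217 = 240°   (split-comp 37° ↑)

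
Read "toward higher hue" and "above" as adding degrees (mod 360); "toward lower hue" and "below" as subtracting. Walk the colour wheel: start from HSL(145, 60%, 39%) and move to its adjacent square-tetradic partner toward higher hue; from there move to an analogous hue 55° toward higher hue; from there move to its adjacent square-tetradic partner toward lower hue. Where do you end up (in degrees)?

200°

square ↑ +90°: 145 + 90 = 235°
analog 55° ↑ +55°: 235 + 55 = 290°
square ↓ −90°: 290 − 90 = 200°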